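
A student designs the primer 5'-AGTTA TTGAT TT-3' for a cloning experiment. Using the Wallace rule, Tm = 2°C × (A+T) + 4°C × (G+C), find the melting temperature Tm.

Scanning the sequence gives T=7, G=2, C=0, A=3.
So N_AT = 10 and N_GC = 2.
Tm = 2(10) + 4(2) = 20 + 8 = 28°C

28°C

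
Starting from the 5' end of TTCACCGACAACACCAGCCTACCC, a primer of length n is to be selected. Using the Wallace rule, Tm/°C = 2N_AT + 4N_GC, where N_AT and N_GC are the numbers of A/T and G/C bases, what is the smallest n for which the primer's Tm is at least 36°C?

n = 12

First 11 bases: TTCACCGACAA → Tm = 32°C (< 36°C)
First 12 bases: TTCACCGACAAC → Tm = 36°C (≥ 36°C)
Since every base adds ≥2°C, Tm only increases with n, so the threshold is first crossed at n = 12.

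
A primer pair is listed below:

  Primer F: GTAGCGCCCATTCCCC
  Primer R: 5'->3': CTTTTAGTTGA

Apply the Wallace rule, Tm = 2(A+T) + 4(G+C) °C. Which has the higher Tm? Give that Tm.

Primer F, 54°C

Primer F: A+T=5, G+C=11 → Tm = 2(5)+4(11) = 54°C
Primer R: A+T=8, G+C=3 → Tm = 2(8)+4(3) = 28°C
54°C vs 28°C → primer F is higher.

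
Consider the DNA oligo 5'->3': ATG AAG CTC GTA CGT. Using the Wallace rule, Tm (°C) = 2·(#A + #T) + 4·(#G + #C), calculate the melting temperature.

44°C

Counting bases: A=4, T=4, C=3, G=4
A+T = 8, G+C = 7
Tm = 2×8 + 4×7 = 44°C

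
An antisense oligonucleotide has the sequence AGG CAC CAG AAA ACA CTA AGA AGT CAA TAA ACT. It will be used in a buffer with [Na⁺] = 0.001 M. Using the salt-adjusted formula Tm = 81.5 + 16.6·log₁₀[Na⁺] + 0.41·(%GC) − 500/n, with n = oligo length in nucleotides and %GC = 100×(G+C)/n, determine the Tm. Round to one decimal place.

31.5°C

Length n = 33. T=4, A=17, G=5, C=7
G+C = 12, so %GC = 12/33 × 100 = 36.364%
Salt term: 16.6 × (-3) = -49.8
GC term: 0.41 × 36.364 = 14.909; length term: −500/33 = −15.152
Tm = 81.5 + (-49.8) + 14.909 − 15.152 = 31.457 → 31.5°C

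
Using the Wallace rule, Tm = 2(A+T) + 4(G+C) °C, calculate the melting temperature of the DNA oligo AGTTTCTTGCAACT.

Counting bases: A=3, T=6, G=2, C=3
A+T = 9, G+C = 5
Tm = 4·5 + 2·9 = 20 + 18 = 38°C

38°C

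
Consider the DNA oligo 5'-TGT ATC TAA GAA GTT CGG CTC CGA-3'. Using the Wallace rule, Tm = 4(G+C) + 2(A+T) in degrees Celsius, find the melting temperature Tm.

70°C

Counting bases: G=6, T=7, A=6, C=5
So N_AT = 13 and N_GC = 11.
Tm = 2(13) + 4(11) = 26 + 44 = 70°C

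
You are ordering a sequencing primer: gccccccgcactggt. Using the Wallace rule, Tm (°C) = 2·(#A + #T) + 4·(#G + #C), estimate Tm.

C=8, A=1, T=2, G=4
So N_AT = 3 and N_GC = 12.
Tm = 4·12 + 2·3 = 48 + 6 = 54°C

54°C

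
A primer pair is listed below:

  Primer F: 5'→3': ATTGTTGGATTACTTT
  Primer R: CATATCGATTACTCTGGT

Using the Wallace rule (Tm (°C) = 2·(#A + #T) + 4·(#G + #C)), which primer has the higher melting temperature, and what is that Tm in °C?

Primer R, 50°C

Primer F: A+T=12, G+C=4 → Tm = 2(12)+4(4) = 40°C
Primer R: A+T=11, G+C=7 → Tm = 2(11)+4(7) = 50°C
40°C vs 50°C → primer R is higher.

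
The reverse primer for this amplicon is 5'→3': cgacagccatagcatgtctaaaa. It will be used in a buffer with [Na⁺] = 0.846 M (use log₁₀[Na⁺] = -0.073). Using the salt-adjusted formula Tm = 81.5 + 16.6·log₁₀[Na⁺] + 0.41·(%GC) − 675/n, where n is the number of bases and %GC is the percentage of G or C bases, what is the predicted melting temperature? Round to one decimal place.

68.8°C

Length n = 23. Base counts: A=9, C=6, G=4, T=4
G+C = 10, so %GC = 10/23 × 100 = 43.478%
Salt term: 16.6 × (-0.073) = -1.212
GC term: 0.41 × 43.478 = 17.826; length term: −675/23 = −29.348
Tm = 81.5 + (-1.212) + 17.826 − 29.348 = 68.766 → 68.8°C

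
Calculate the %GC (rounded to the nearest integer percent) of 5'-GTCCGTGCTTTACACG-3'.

56%

A=2, C=5, G=4, T=5
G+C = 4 + 5 = 9 out of 16 bases
%GC = 9/16 × 100 = 56.25% ≈ 56%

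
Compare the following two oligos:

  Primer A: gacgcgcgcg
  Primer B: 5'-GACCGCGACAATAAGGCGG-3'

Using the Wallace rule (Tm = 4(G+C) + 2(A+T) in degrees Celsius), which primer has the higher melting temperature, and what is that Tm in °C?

Primer A: A+T=1, G+C=9 → Tm = 2(1)+4(9) = 38°C
Primer B: A+T=7, G+C=12 → Tm = 2(7)+4(12) = 62°C
38°C vs 62°C → primer B is higher.

Primer B, 62°C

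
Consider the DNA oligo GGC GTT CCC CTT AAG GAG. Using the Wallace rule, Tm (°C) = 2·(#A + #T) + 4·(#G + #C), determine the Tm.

Scanning the sequence gives G=6, T=4, C=5, A=3.
So N_AT = 7 and N_GC = 11.
Tm = 2(7) + 4(11) = 14 + 44 = 58°C

58°C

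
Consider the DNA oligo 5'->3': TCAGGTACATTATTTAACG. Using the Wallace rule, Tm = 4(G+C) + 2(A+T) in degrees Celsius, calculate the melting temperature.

Counting bases: C=3, T=7, A=6, G=3
AT pairs contribute 13, GC pairs contribute 6.
Tm = 2(13) + 4(6) = 26 + 24 = 50°C

50°C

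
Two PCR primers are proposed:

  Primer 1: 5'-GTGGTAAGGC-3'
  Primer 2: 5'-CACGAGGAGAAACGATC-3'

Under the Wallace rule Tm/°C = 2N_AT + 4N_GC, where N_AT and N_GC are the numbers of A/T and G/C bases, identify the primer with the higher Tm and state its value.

Primer 2, 52°C

Primer 1: A+T=4, G+C=6 → Tm = 2(4)+4(6) = 32°C
Primer 2: A+T=8, G+C=9 → Tm = 2(8)+4(9) = 52°C
32°C vs 52°C → primer 2 is higher.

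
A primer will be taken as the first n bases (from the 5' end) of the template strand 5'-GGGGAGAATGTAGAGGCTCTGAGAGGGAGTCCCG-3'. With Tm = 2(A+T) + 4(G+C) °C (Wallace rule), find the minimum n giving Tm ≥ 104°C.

n = 33

First 32 bases: GGGGAGAATGTAGAGGCTCTGAGAGGGAGTCC → Tm = 102°C (< 104°C)
First 33 bases: GGGGAGAATGTAGAGGCTCTGAGAGGGAGTCCC → Tm = 106°C (≥ 104°C)
Since every base adds ≥2°C, Tm only increases with n, so the threshold is first crossed at n = 33.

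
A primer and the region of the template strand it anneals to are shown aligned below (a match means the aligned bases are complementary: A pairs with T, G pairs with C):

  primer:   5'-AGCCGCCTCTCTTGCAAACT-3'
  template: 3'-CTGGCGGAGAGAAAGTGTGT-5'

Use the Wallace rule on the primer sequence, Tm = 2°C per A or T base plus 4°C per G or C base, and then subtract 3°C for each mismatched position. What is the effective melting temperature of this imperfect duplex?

47°C

Primer base counts: A=4, T=5, G=3, C=8 → A+T=9, G+C=11
Perfect-match Tm = 2(9) + 4(11) = 18 + 44 = 62°C
Mismatches (positions where the bases are not complementary): 5 (at positions 1, 2, 14, 17, 20)
Effective Tm = 62 − 5×3 = 62 − 15 = 47°C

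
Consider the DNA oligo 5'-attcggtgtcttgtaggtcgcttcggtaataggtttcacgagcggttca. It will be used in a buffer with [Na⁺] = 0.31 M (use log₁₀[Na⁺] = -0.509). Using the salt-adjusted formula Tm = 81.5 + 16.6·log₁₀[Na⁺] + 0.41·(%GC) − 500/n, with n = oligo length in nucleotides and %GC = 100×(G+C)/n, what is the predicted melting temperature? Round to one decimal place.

Length n = 49. Counting bases: A=8, G=15, C=9, T=17
G+C = 24, so %GC = 24/49 × 100 = 48.98%
Salt term: 16.6 × (-0.509) = -8.449
GC term: 0.41 × 48.98 = 20.082; length term: −500/49 = −10.204
Tm = 81.5 + (-8.449) + 20.082 − 10.204 = 82.929 → 82.9°C

82.9°C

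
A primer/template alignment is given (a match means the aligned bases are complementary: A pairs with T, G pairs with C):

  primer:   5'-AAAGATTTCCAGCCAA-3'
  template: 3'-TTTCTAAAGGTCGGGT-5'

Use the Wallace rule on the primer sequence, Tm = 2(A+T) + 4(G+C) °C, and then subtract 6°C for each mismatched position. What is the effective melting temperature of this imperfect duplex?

38°C

Primer base counts: A=7, T=3, G=2, C=4 → A+T=10, G+C=6
Perfect-match Tm = 2(10) + 4(6) = 20 + 24 = 44°C
Mismatches (positions where the bases are not complementary): 1 (at position 15)
Effective Tm = 44 − 1×6 = 44 − 6 = 38°C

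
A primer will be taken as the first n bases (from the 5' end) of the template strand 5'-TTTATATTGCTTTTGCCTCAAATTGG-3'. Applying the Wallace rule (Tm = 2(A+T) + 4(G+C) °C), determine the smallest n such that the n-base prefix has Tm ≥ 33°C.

n = 15

First 14 bases: TTTATATTGCTTTT → Tm = 32°C (< 33°C)
First 15 bases: TTTATATTGCTTTTG → Tm = 36°C (≥ 33°C)
Since every base adds ≥2°C, Tm only increases with n, so the threshold is first crossed at n = 15.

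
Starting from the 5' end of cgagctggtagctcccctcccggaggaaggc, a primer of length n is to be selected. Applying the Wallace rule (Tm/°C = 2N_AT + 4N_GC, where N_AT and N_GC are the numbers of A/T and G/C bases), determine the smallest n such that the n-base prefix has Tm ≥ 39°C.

First 11 bases: CGAGCTGGTAG → Tm = 36°C (< 39°C)
First 12 bases: CGAGCTGGTAGC → Tm = 40°C (≥ 39°C)
Each additional base adds 2°C (A/T) or 4°C (G/C), so Tm is non-decreasing in n; n = 12 is the first length to reach 39°C.

n = 12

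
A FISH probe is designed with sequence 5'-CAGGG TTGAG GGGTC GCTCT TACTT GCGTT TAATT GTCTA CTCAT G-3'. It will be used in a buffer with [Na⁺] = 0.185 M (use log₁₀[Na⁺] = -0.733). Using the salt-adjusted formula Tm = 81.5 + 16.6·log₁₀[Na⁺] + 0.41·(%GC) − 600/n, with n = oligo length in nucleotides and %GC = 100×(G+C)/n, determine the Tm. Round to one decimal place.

Length n = 46. T=17, A=7, G=13, C=9
G+C = 22, so %GC = 22/46 × 100 = 47.826%
Salt term: 16.6 × (-0.733) = -12.168
GC term: 0.41 × 47.826 = 19.609; length term: −600/46 = −13.043
Tm = 81.5 + (-12.168) + 19.609 − 13.043 = 75.898 → 75.9°C

75.9°C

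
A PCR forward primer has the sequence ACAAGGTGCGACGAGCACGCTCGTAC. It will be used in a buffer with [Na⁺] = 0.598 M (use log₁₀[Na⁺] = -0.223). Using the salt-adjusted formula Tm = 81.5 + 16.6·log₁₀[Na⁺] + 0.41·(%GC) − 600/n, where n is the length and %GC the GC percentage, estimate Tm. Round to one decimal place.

80.0°C

Length n = 26. T=3, A=7, C=8, G=8
G+C = 16, so %GC = 16/26 × 100 = 61.538%
Salt term: 16.6 × (-0.223) = -3.702
GC term: 0.41 × 61.538 = 25.231; length term: −600/26 = −23.077
Tm = 81.5 + (-3.702) + 25.231 − 23.077 = 79.952 → 80.0°C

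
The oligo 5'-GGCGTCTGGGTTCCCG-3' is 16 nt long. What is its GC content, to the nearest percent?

Base counts: A=0, C=5, G=7, T=4
G+C = 7 + 5 = 12 out of 16 bases
%GC = 12/16 × 100 = 75% ≈ 75%

75%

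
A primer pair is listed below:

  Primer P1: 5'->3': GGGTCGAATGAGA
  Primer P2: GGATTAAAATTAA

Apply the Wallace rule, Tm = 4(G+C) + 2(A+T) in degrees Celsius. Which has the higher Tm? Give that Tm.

Primer P1: A+T=6, G+C=7 → Tm = 2(6)+4(7) = 40°C
Primer P2: A+T=11, G+C=2 → Tm = 2(11)+4(2) = 30°C
40°C vs 30°C → primer P1 is higher.

Primer P1, 40°C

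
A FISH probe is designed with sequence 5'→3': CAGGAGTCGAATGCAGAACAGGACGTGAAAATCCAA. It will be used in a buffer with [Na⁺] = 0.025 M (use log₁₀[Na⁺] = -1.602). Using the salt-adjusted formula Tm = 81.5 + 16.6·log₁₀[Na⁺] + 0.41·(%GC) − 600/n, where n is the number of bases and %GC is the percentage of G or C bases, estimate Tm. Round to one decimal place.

57.6°C

Length n = 36. Base counts: G=10, A=15, T=4, C=7
G+C = 17, so %GC = 17/36 × 100 = 47.222%
Salt term: 16.6 × (-1.602) = -26.593
GC term: 0.41 × 47.222 = 19.361; length term: −600/36 = −16.667
Tm = 81.5 + (-26.593) + 19.361 − 16.667 = 57.601 → 57.6°C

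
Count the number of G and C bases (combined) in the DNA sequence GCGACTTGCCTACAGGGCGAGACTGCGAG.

19

T=4, G=11, A=6, C=8
Total G or C: 11 + 8 = 19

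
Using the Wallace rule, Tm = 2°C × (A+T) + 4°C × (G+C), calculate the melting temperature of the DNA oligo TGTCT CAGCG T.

34°C

A=1, C=3, G=3, T=4
So N_AT = 5 and N_GC = 6.
Tm = 2(5) + 4(6) = 10 + 24 = 34°C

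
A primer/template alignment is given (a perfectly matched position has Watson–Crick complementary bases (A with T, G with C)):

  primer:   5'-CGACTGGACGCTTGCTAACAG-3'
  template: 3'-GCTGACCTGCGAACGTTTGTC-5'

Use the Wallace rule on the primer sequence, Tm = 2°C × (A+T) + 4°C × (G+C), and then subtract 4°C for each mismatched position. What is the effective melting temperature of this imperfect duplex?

62°C

Primer base counts: A=5, T=4, G=6, C=6 → A+T=9, G+C=12
Perfect-match Tm = 2(9) + 4(12) = 18 + 48 = 66°C
Mismatches (positions where the bases are not complementary): 1 (at position 16)
Effective Tm = 66 − 1×4 = 66 − 4 = 62°C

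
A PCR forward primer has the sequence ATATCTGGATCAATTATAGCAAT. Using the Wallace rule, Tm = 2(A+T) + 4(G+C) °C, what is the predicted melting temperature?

Scanning the sequence gives A=9, G=3, C=3, T=8.
AT pairs contribute 17, GC pairs contribute 6.
Tm = 4·6 + 2·17 = 24 + 34 = 58°C

58°C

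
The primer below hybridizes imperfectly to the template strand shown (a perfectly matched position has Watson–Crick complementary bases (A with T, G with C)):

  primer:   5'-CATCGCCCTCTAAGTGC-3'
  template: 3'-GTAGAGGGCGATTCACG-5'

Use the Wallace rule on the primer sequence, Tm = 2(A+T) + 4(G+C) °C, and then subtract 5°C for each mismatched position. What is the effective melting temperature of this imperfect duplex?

Primer base counts: A=3, T=4, G=3, C=7 → A+T=7, G+C=10
Perfect-match Tm = 2(7) + 4(10) = 14 + 40 = 54°C
Mismatches (positions where the bases are not complementary): 2 (at positions 5, 9)
Effective Tm = 54 − 2×5 = 54 − 10 = 44°C

44°C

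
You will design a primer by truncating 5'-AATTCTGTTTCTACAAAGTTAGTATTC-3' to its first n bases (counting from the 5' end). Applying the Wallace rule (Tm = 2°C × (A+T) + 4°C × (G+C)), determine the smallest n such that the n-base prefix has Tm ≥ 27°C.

First 10 bases: AATTCTGTTT → Tm = 24°C (< 27°C)
First 11 bases: AATTCTGTTTC → Tm = 28°C (≥ 27°C)
Each additional base adds 2°C (A/T) or 4°C (G/C), so Tm is non-decreasing in n; n = 11 is the first length to reach 27°C.

n = 11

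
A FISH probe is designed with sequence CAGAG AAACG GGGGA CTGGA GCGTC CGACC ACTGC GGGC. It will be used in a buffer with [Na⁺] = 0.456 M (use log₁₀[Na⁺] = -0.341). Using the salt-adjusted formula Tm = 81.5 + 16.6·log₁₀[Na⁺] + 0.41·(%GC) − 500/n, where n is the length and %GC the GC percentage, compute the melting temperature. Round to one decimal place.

Length n = 39. Scanning the sequence gives A=9, C=11, T=3, G=16.
G+C = 27, so %GC = 27/39 × 100 = 69.231%
Salt term: 16.6 × (-0.341) = -5.661
GC term: 0.41 × 69.231 = 28.385; length term: −500/39 = −12.821
Tm = 81.5 + (-5.661) + 28.385 − 12.821 = 91.403 → 91.4°C

91.4°C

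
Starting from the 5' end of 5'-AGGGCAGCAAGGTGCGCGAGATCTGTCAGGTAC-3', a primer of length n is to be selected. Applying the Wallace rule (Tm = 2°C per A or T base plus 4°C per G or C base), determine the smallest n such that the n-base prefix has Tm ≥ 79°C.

n = 25

First 24 bases: AGGGCAGCAAGGTGCGCGAGATCT → Tm = 78°C (< 79°C)
First 25 bases: AGGGCAGCAAGGTGCGCGAGATCTG → Tm = 82°C (≥ 79°C)
Each additional base adds 2°C (A/T) or 4°C (G/C), so Tm is non-decreasing in n; n = 25 is the first length to reach 79°C.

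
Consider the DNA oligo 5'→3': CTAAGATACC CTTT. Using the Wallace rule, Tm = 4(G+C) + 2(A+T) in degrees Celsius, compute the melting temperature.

38°C

Scanning the sequence gives C=4, A=4, G=1, T=5.
So N_AT = 9 and N_GC = 5.
Tm = 2(9) + 4(5) = 18 + 20 = 38°C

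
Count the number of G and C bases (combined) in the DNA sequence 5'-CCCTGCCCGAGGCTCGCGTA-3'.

Base counts: T=3, A=2, G=6, C=9
Total G or C: 6 + 9 = 15

15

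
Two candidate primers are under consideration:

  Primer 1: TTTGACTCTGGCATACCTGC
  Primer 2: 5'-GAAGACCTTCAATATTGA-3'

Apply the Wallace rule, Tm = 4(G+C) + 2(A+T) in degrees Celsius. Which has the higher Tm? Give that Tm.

Primer 1, 60°C

Primer 1: A+T=10, G+C=10 → Tm = 2(10)+4(10) = 60°C
Primer 2: A+T=12, G+C=6 → Tm = 2(12)+4(6) = 48°C
60°C vs 48°C → primer 1 is higher.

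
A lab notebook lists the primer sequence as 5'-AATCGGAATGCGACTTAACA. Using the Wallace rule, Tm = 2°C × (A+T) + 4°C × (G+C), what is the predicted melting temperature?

56°C

Base counts: A=8, G=4, C=4, T=4
So N_AT = 12 and N_GC = 8.
Tm = 2×12 + 4×8 = 56°C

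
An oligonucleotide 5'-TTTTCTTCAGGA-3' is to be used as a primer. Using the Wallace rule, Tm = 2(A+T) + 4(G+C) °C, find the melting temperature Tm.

A=2, G=2, C=2, T=6
A+T = 8, G+C = 4
Tm = 2×8 + 4×4 = 32°C

32°C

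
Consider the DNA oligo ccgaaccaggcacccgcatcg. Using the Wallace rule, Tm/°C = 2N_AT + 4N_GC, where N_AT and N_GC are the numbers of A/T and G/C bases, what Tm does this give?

72°C

Base counts: A=5, C=10, G=5, T=1
So N_AT = 6 and N_GC = 15.
Tm = 2(6) + 4(15) = 12 + 60 = 72°C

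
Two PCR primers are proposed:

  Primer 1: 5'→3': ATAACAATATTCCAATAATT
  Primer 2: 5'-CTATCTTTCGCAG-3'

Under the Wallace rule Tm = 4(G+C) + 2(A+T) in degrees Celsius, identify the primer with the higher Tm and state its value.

Primer 1: A+T=17, G+C=3 → Tm = 2(17)+4(3) = 46°C
Primer 2: A+T=7, G+C=6 → Tm = 2(7)+4(6) = 38°C
46°C vs 38°C → primer 1 is higher.

Primer 1, 46°C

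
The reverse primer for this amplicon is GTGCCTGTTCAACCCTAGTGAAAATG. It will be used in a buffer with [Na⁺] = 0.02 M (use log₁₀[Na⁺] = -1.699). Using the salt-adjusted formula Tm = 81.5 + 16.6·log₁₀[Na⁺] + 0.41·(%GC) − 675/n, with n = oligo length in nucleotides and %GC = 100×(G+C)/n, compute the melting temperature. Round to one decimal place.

46.3°C

Length n = 26. Base counts: A=7, T=7, G=6, C=6
G+C = 12, so %GC = 12/26 × 100 = 46.154%
Salt term: 16.6 × (-1.699) = -28.203
GC term: 0.41 × 46.154 = 18.923; length term: −675/26 = −25.962
Tm = 81.5 + (-28.203) + 18.923 − 25.962 = 46.258 → 46.3°C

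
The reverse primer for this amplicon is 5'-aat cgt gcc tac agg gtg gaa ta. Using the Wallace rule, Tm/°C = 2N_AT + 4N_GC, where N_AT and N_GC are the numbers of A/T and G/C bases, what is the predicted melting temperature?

68°C

C=4, G=7, T=5, A=7
A+T = 12, G+C = 11
Tm = 4·11 + 2·12 = 44 + 24 = 68°C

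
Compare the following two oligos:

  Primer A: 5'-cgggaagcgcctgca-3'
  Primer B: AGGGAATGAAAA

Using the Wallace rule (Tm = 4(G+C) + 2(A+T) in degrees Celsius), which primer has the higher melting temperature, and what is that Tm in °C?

Primer A, 52°C

Primer A: A+T=4, G+C=11 → Tm = 2(4)+4(11) = 52°C
Primer B: A+T=8, G+C=4 → Tm = 2(8)+4(4) = 32°C
52°C vs 32°C → primer A is higher.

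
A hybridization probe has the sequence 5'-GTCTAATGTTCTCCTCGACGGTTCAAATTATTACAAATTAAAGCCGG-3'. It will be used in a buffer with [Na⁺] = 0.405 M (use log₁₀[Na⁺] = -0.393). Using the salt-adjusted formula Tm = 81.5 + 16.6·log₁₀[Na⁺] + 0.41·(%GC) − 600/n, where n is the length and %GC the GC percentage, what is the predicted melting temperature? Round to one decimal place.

77.9°C

Length n = 47. Counting bases: G=8, T=15, A=14, C=10
G+C = 18, so %GC = 18/47 × 100 = 38.298%
Salt term: 16.6 × (-0.393) = -6.524
GC term: 0.41 × 38.298 = 15.702; length term: −600/47 = −12.766
Tm = 81.5 + (-6.524) + 15.702 − 12.766 = 77.912 → 77.9°C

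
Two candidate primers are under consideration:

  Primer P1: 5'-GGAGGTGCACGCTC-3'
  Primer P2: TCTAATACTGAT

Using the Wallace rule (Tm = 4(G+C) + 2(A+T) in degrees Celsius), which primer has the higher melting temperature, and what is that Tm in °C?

Primer P1: A+T=4, G+C=10 → Tm = 2(4)+4(10) = 48°C
Primer P2: A+T=9, G+C=3 → Tm = 2(9)+4(3) = 30°C
48°C vs 30°C → primer P1 is higher.

Primer P1, 48°C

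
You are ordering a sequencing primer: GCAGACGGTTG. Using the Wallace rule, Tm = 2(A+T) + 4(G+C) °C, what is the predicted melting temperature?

36°C

Base counts: A=2, C=2, G=5, T=2
So N_AT = 4 and N_GC = 7.
Tm = 2×4 + 4×7 = 36°C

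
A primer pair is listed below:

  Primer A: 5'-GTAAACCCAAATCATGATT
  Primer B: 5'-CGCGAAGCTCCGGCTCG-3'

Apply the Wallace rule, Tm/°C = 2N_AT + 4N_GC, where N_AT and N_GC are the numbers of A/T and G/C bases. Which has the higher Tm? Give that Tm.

Primer A: A+T=13, G+C=6 → Tm = 2(13)+4(6) = 50°C
Primer B: A+T=4, G+C=13 → Tm = 2(4)+4(13) = 60°C
50°C vs 60°C → primer B is higher.

Primer B, 60°C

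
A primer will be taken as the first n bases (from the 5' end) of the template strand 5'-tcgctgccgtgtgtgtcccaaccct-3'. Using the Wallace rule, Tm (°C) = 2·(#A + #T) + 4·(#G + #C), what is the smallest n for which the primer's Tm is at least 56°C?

First 16 bases: TCGCTGCCGTGTGTGT → Tm = 52°C (< 56°C)
First 17 bases: TCGCTGCCGTGTGTGTC → Tm = 56°C (≥ 56°C)
Since every base adds ≥2°C, Tm only increases with n, so the threshold is first crossed at n = 17.

n = 17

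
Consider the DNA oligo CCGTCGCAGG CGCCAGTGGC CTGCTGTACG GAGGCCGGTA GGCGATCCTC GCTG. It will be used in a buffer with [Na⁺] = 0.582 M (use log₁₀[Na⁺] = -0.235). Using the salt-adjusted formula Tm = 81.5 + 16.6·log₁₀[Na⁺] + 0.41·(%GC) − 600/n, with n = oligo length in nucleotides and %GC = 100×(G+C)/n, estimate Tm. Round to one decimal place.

Length n = 54. Base counts: A=6, C=18, T=9, G=21
G+C = 39, so %GC = 39/54 × 100 = 72.222%
Salt term: 16.6 × (-0.235) = -3.901
GC term: 0.41 × 72.222 = 29.611; length term: −600/54 = −11.111
Tm = 81.5 + (-3.901) + 29.611 − 11.111 = 96.099 → 96.1°C

96.1°C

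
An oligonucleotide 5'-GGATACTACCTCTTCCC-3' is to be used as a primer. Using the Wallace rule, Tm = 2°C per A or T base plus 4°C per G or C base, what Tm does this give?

Scanning the sequence gives C=7, G=2, T=5, A=3.
So N_AT = 8 and N_GC = 9.
Tm = 4·9 + 2·8 = 36 + 16 = 52°C

52°C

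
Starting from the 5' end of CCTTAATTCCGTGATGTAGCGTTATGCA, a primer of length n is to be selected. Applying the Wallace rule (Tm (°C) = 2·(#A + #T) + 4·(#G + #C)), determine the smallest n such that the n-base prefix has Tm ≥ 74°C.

First 25 bases: CCTTAATTCCGTGATGTAGCGTTAT → Tm = 70°C (< 74°C)
First 26 bases: CCTTAATTCCGTGATGTAGCGTTATG → Tm = 74°C (≥ 74°C)
Since every base adds ≥2°C, Tm only increases with n, so the threshold is first crossed at n = 26.

n = 26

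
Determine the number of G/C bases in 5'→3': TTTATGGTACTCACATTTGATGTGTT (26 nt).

8

Scanning the sequence gives T=13, C=3, G=5, A=5.
Total G or C: 5 + 3 = 8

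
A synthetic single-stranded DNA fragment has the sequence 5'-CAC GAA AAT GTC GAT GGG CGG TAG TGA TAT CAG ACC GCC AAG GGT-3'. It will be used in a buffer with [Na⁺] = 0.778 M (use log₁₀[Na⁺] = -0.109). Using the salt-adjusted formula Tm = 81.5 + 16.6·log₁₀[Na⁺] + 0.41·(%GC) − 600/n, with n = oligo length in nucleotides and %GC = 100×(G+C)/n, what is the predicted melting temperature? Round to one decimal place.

Length n = 45. T=8, A=13, G=15, C=9
G+C = 24, so %GC = 24/45 × 100 = 53.333%
Salt term: 16.6 × (-0.109) = -1.809
GC term: 0.41 × 53.333 = 21.867; length term: −600/45 = −13.333
Tm = 81.5 + (-1.809) + 21.867 − 13.333 = 88.225 → 88.2°C

88.2°C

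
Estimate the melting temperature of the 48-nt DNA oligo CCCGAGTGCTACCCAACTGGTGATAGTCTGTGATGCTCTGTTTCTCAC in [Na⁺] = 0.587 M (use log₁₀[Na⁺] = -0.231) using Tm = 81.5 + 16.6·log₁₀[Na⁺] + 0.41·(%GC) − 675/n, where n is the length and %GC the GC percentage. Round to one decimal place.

85.0°C

Length n = 48. Scanning the sequence gives T=15, A=8, C=14, G=11.
G+C = 25, so %GC = 25/48 × 100 = 52.083%
Salt term: 16.6 × (-0.231) = -3.835
GC term: 0.41 × 52.083 = 21.354; length term: −675/48 = −14.062
Tm = 81.5 + (-3.835) + 21.354 − 14.062 = 84.957 → 85.0°C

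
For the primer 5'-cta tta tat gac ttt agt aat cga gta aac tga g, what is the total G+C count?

10

Base counts: G=6, T=12, C=4, A=12
Total G or C: 6 + 4 = 10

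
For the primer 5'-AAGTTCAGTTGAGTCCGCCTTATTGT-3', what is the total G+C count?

Scanning the sequence gives C=5, A=5, T=10, G=6.
G+C = 6 + 5 = 11

11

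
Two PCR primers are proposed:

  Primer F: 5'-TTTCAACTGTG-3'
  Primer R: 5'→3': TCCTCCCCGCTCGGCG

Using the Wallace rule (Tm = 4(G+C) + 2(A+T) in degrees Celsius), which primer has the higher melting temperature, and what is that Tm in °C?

Primer R, 58°C

Primer F: A+T=7, G+C=4 → Tm = 2(7)+4(4) = 30°C
Primer R: A+T=3, G+C=13 → Tm = 2(3)+4(13) = 58°C
30°C vs 58°C → primer R is higher.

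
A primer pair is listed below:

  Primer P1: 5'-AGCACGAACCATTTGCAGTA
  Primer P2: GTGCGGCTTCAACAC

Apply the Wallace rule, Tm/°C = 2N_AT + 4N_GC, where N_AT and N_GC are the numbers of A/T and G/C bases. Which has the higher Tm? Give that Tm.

Primer P1: A+T=11, G+C=9 → Tm = 2(11)+4(9) = 58°C
Primer P2: A+T=6, G+C=9 → Tm = 2(6)+4(9) = 48°C
58°C vs 48°C → primer P1 is higher.

Primer P1, 58°C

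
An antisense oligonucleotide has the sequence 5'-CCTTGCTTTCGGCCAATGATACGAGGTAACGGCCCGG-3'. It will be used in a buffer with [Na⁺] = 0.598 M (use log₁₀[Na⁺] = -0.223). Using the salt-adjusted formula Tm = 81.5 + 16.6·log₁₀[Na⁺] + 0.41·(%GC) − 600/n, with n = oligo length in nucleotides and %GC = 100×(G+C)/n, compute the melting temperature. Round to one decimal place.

86.0°C

Length n = 37. C=11, T=8, G=11, A=7
G+C = 22, so %GC = 22/37 × 100 = 59.459%
Salt term: 16.6 × (-0.223) = -3.702
GC term: 0.41 × 59.459 = 24.378; length term: −600/37 = −16.216
Tm = 81.5 + (-3.702) + 24.378 − 16.216 = 85.96 → 86.0°C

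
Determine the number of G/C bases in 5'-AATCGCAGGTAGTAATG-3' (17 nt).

7

Base counts: A=6, T=4, G=5, C=2
G+C = 5 + 2 = 7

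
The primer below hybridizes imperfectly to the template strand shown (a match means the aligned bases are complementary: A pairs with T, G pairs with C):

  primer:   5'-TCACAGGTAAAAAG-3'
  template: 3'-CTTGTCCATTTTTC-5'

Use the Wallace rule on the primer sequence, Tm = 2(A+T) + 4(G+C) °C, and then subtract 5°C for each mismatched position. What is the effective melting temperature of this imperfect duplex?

28°C

Primer base counts: A=7, T=2, G=3, C=2 → A+T=9, G+C=5
Perfect-match Tm = 2(9) + 4(5) = 18 + 20 = 38°C
Mismatches (positions where the bases are not complementary): 2 (at positions 1, 2)
Effective Tm = 38 − 2×5 = 38 − 10 = 28°C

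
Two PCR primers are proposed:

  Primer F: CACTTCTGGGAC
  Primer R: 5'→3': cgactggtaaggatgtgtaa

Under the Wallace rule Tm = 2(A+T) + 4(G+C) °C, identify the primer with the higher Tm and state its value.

Primer R, 58°C

Primer F: A+T=5, G+C=7 → Tm = 2(5)+4(7) = 38°C
Primer R: A+T=11, G+C=9 → Tm = 2(11)+4(9) = 58°C
38°C vs 58°C → primer R is higher.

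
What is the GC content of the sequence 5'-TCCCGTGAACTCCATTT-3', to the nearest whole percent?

47%

Counting bases: T=6, A=3, C=6, G=2
G+C = 2 + 6 = 8 out of 17 bases
%GC = 8/17 × 100 = 47.06% ≈ 47%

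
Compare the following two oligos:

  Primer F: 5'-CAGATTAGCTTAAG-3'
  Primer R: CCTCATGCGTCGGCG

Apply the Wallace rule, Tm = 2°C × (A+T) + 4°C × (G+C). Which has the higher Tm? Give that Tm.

Primer R, 52°C

Primer F: A+T=9, G+C=5 → Tm = 2(9)+4(5) = 38°C
Primer R: A+T=4, G+C=11 → Tm = 2(4)+4(11) = 52°C
38°C vs 52°C → primer R is higher.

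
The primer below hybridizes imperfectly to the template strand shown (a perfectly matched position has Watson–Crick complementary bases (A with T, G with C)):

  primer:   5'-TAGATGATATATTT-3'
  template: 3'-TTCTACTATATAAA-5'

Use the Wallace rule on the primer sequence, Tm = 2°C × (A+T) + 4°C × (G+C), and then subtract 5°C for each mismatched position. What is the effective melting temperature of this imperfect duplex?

27°C

Primer base counts: A=5, T=7, G=2, C=0 → A+T=12, G+C=2
Perfect-match Tm = 2(12) + 4(2) = 24 + 8 = 32°C
Mismatches (positions where the bases are not complementary): 1 (at position 1)
Effective Tm = 32 − 1×5 = 32 − 5 = 27°C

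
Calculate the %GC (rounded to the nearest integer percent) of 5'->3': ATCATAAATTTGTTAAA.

Base counts: A=8, C=1, T=7, G=1
G+C = 1 + 1 = 2 out of 17 bases
%GC = 2/17 × 100 = 11.76% ≈ 12%

12%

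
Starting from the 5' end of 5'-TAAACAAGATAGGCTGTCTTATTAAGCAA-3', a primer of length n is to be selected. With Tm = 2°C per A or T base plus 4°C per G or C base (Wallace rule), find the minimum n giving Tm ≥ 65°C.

First 25 bases: TAAACAAGATAGGCTGTCTTATTAA → Tm = 64°C (< 65°C)
First 26 bases: TAAACAAGATAGGCTGTCTTATTAAG → Tm = 68°C (≥ 65°C)
Each additional base adds 2°C (A/T) or 4°C (G/C), so Tm is non-decreasing in n; n = 26 is the first length to reach 65°C.

n = 26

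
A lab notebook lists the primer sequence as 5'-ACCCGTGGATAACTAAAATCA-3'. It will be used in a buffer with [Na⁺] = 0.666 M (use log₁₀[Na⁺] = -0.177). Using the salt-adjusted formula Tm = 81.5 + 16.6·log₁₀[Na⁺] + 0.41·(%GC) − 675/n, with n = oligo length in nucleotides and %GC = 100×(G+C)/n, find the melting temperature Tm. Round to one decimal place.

62.0°C

Length n = 21. Scanning the sequence gives A=9, T=4, C=5, G=3.
G+C = 8, so %GC = 8/21 × 100 = 38.095%
Salt term: 16.6 × (-0.177) = -2.938
GC term: 0.41 × 38.095 = 15.619; length term: −675/21 = −32.143
Tm = 81.5 + (-2.938) + 15.619 − 32.143 = 62.038 → 62.0°C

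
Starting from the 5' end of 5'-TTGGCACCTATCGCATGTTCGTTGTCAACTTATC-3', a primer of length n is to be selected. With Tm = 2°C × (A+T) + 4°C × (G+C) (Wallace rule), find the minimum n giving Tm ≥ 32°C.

First 10 bases: TTGGCACCTA → Tm = 30°C (< 32°C)
First 11 bases: TTGGCACCTAT → Tm = 32°C (≥ 32°C)
Since every base adds ≥2°C, Tm only increases with n, so the threshold is first crossed at n = 11.

n = 11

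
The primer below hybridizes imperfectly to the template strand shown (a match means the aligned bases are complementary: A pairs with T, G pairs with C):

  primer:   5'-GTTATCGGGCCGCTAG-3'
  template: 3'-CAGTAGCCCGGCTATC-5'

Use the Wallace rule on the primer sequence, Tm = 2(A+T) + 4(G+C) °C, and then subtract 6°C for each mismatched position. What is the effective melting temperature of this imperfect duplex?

40°C

Primer base counts: A=2, T=4, G=6, C=4 → A+T=6, G+C=10
Perfect-match Tm = 2(6) + 4(10) = 12 + 40 = 52°C
Mismatches (positions where the bases are not complementary): 2 (at positions 3, 13)
Effective Tm = 52 − 2×6 = 52 − 12 = 40°C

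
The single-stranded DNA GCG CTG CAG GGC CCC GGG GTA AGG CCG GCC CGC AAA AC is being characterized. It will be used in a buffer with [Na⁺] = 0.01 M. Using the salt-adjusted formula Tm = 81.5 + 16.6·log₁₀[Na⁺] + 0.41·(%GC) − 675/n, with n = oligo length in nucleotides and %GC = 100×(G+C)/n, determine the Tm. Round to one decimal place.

61.8°C

Length n = 38. Counting bases: T=2, G=15, C=14, A=7
G+C = 29, so %GC = 29/38 × 100 = 76.316%
Salt term: 16.6 × (-2) = -33.2
GC term: 0.41 × 76.316 = 31.29; length term: −675/38 = −17.763
Tm = 81.5 + (-33.2) + 31.29 − 17.763 = 61.827 → 61.8°C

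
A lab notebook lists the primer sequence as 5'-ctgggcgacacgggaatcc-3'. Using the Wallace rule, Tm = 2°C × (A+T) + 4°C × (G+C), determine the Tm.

Base counts: T=2, C=6, A=4, G=7
AT pairs contribute 6, GC pairs contribute 13.
Tm = 2(6) + 4(13) = 12 + 52 = 64°C

64°C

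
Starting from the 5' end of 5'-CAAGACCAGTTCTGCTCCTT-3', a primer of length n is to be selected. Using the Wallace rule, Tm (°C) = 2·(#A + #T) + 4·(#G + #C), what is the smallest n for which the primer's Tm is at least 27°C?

n = 9

First 8 bases: CAAGACCA → Tm = 24°C (< 27°C)
First 9 bases: CAAGACCAG → Tm = 28°C (≥ 27°C)
Since every base adds ≥2°C, Tm only increases with n, so the threshold is first crossed at n = 9.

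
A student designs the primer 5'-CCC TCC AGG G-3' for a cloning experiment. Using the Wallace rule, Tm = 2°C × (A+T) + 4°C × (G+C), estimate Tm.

36°C

Scanning the sequence gives T=1, G=3, C=5, A=1.
So N_AT = 2 and N_GC = 8.
Tm = 2(2) + 4(8) = 4 + 32 = 36°C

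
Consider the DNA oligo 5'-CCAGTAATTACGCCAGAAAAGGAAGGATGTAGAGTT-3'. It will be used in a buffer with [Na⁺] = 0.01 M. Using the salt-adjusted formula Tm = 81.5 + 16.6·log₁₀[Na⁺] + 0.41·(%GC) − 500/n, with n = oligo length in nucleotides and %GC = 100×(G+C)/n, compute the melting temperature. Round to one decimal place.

Length n = 36. Base counts: T=7, G=10, A=14, C=5
G+C = 15, so %GC = 15/36 × 100 = 41.667%
Salt term: 16.6 × (-2) = -33.2
GC term: 0.41 × 41.667 = 17.083; length term: −500/36 = −13.889
Tm = 81.5 + (-33.2) + 17.083 − 13.889 = 51.494 → 51.5°C

51.5°C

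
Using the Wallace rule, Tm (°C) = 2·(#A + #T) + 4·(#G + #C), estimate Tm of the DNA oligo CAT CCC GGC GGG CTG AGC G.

C=7, T=2, G=8, A=2
So N_AT = 4 and N_GC = 15.
Tm = 2(4) + 4(15) = 8 + 60 = 68°C

68°C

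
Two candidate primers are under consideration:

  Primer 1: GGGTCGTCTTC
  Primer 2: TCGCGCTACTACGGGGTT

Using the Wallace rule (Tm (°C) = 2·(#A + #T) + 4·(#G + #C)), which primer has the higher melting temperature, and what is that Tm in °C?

Primer 1: A+T=4, G+C=7 → Tm = 2(4)+4(7) = 36°C
Primer 2: A+T=7, G+C=11 → Tm = 2(7)+4(11) = 58°C
36°C vs 58°C → primer 2 is higher.

Primer 2, 58°C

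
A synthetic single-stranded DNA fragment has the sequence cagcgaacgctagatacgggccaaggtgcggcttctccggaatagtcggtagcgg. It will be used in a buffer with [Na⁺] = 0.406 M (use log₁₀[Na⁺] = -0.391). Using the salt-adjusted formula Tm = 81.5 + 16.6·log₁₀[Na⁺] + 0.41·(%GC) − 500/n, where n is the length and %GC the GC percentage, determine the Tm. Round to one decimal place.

Length n = 55. Counting bases: G=20, C=14, T=9, A=12
G+C = 34, so %GC = 34/55 × 100 = 61.818%
Salt term: 16.6 × (-0.391) = -6.491
GC term: 0.41 × 61.818 = 25.345; length term: −500/55 = −9.091
Tm = 81.5 + (-6.491) + 25.345 − 9.091 = 91.263 → 91.3°C

91.3°C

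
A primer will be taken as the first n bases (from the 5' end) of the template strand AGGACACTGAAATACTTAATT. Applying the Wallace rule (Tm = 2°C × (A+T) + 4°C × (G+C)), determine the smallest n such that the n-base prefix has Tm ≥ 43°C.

First 15 bases: AGGACACTGAAATAC → Tm = 42°C (< 43°C)
First 16 bases: AGGACACTGAAATACT → Tm = 44°C (≥ 43°C)
Each additional base adds 2°C (A/T) or 4°C (G/C), so Tm is non-decreasing in n; n = 16 is the first length to reach 43°C.

n = 16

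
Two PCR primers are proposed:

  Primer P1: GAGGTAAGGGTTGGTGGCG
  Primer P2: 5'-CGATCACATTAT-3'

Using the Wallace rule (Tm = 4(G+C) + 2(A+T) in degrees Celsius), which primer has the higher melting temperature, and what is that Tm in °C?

Primer P1, 62°C

Primer P1: A+T=7, G+C=12 → Tm = 2(7)+4(12) = 62°C
Primer P2: A+T=8, G+C=4 → Tm = 2(8)+4(4) = 32°C
62°C vs 32°C → primer P1 is higher.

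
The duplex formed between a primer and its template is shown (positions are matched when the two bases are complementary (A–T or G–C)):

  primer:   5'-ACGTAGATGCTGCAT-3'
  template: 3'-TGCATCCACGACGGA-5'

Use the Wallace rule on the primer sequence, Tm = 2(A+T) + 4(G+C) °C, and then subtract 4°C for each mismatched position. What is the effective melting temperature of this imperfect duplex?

Primer base counts: A=4, T=4, G=4, C=3 → A+T=8, G+C=7
Perfect-match Tm = 2(8) + 4(7) = 16 + 28 = 44°C
Mismatches (positions where the bases are not complementary): 2 (at positions 7, 14)
Effective Tm = 44 − 2×4 = 44 − 8 = 36°C

36°C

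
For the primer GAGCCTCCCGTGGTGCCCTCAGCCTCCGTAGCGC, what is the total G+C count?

C=15, G=10, T=6, A=3
G+C = 10 + 15 = 25

25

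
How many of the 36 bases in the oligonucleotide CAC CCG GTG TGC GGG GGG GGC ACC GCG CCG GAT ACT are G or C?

28

Counting bases: C=12, G=16, T=4, A=4
Total G or C: 16 + 12 = 28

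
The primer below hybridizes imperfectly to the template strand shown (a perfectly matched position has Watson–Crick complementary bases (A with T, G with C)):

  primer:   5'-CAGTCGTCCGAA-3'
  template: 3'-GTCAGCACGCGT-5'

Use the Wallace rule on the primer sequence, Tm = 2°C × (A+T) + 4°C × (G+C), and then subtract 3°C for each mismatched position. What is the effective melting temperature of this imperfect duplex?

Primer base counts: A=3, T=2, G=3, C=4 → A+T=5, G+C=7
Perfect-match Tm = 2(5) + 4(7) = 10 + 28 = 38°C
Mismatches (positions where the bases are not complementary): 2 (at positions 8, 11)
Effective Tm = 38 − 2×3 = 38 − 6 = 32°C

32°C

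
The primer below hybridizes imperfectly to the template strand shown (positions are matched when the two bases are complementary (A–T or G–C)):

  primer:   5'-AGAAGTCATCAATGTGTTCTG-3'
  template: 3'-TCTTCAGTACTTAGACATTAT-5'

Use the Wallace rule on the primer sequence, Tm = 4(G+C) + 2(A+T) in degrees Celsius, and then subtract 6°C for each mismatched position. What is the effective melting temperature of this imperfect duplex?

Primer base counts: A=6, T=7, G=5, C=3 → A+T=13, G+C=8
Perfect-match Tm = 2(13) + 4(8) = 26 + 32 = 58°C
Mismatches (positions where the bases are not complementary): 5 (at positions 10, 14, 18, 19, 21)
Effective Tm = 58 − 5×6 = 58 − 30 = 28°C

28°C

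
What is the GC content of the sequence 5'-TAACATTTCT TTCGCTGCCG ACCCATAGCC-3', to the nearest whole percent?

50%

Counting bases: A=6, T=9, C=11, G=4
G+C = 4 + 11 = 15 out of 30 bases
%GC = 15/30 × 100 = 50% ≈ 50%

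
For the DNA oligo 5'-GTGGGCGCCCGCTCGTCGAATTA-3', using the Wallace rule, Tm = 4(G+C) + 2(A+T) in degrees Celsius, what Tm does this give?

Scanning the sequence gives A=3, G=8, T=5, C=7.
So N_AT = 8 and N_GC = 15.
Tm = 2×8 + 4×15 = 76°C

76°C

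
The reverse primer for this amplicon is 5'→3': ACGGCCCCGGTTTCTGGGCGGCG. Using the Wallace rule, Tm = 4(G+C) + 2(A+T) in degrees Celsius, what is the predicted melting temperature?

Base counts: G=10, T=4, A=1, C=8
So N_AT = 5 and N_GC = 18.
Tm = 4·18 + 2·5 = 72 + 10 = 82°C

82°C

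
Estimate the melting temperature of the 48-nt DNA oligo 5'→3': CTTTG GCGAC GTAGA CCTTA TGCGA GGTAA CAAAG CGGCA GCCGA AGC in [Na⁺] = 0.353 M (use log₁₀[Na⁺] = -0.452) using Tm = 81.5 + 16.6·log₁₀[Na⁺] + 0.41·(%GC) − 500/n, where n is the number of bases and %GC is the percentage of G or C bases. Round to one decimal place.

Length n = 48. Base counts: G=15, C=12, T=8, A=13
G+C = 27, so %GC = 27/48 × 100 = 56.25%
Salt term: 16.6 × (-0.452) = -7.503
GC term: 0.41 × 56.25 = 23.062; length term: −500/48 = −10.417
Tm = 81.5 + (-7.503) + 23.062 − 10.417 = 86.642 → 86.6°C

86.6°C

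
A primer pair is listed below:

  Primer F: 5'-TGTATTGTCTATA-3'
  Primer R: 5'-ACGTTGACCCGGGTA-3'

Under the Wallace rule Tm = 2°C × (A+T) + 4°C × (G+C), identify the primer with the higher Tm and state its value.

Primer F: A+T=10, G+C=3 → Tm = 2(10)+4(3) = 32°C
Primer R: A+T=6, G+C=9 → Tm = 2(6)+4(9) = 48°C
32°C vs 48°C → primer R is higher.

Primer R, 48°C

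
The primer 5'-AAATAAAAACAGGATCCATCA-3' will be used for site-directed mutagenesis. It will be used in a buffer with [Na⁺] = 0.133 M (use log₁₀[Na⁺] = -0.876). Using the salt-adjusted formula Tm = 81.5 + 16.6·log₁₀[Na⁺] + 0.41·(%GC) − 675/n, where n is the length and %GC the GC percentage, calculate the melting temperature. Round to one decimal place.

Length n = 21. Base counts: T=3, C=4, G=2, A=12
G+C = 6, so %GC = 6/21 × 100 = 28.571%
Salt term: 16.6 × (-0.876) = -14.542
GC term: 0.41 × 28.571 = 11.714; length term: −675/21 = −32.143
Tm = 81.5 + (-14.542) + 11.714 − 32.143 = 46.529 → 46.5°C

46.5°C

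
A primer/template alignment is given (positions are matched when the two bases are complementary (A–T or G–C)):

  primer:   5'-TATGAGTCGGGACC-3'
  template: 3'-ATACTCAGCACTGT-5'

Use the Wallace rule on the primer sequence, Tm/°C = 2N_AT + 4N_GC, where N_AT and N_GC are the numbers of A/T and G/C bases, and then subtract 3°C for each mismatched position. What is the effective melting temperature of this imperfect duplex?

Primer base counts: A=3, T=3, G=5, C=3 → A+T=6, G+C=8
Perfect-match Tm = 2(6) + 4(8) = 12 + 32 = 44°C
Mismatches (positions where the bases are not complementary): 2 (at positions 10, 14)
Effective Tm = 44 − 2×3 = 44 − 6 = 38°C

38°C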